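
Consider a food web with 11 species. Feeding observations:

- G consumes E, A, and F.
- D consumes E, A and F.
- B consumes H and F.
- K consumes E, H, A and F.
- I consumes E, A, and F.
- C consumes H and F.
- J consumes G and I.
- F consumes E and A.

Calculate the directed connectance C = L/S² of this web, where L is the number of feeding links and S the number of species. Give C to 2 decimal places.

The web has S = 11 species and L = 21 feeding links.
C = L / S² = 21 / 121 = 0.1736 ≈ 0.17.

C = 0.17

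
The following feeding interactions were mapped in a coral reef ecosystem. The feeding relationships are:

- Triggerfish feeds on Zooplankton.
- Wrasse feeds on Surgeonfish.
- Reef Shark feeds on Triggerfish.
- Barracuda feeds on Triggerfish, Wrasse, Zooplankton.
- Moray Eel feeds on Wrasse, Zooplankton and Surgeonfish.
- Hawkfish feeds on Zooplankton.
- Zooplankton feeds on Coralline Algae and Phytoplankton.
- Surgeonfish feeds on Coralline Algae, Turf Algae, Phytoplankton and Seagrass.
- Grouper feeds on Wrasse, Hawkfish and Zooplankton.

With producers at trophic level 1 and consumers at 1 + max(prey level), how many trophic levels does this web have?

4

Producers (level 1): Seagrass, Turf Algae, Phytoplankton, Coralline Algae.
Phytoplankton → Zooplankton → Triggerfish → Reef Shark gives Reef Shark level 4.
No species has a prey at level 4, so no species reaches level 5.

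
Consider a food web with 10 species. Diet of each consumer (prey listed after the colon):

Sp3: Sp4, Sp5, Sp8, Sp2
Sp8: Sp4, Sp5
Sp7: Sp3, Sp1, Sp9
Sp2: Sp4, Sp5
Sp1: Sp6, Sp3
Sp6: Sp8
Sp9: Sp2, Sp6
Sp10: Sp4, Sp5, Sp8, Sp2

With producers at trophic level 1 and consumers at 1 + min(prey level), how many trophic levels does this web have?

Producers (level 1): Sp4, Sp5.
Following each consumer down to its lowest-level prey: Sp4 → Sp3 → Sp7 (levels 1 through 3).
All prey of Sp7 (Sp3 2, Sp9 3, Sp1 3) are at level 2 or above, so Sp7 is at level 1 + 2 = 3.
Every consumer has at least one prey at level 2 or below, so none exceeds level 3.

3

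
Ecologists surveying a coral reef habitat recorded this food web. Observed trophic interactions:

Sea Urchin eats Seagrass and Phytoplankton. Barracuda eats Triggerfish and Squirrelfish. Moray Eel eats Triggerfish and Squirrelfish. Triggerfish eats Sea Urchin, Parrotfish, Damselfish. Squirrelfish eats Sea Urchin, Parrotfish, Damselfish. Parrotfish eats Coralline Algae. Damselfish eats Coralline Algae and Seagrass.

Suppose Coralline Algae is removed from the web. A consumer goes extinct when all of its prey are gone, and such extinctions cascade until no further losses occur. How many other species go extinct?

Remove Coralline Algae.
Round 1: Parrotfish (all prey gone) → extinct.
No further losses. Total secondary extinctions: 1.

1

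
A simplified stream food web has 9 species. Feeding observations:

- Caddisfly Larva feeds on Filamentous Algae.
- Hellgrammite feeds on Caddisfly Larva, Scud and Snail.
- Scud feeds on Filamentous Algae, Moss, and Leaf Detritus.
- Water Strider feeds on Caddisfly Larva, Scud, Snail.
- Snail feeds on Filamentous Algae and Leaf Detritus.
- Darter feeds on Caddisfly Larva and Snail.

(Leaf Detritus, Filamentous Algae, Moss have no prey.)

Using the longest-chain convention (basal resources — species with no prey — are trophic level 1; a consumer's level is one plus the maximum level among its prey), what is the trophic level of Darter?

Filamentous Algae has no prey (basal) → level 1.
Caddisfly Larva eats Filamentous Algae → level 2.
Darter eats Caddisfly Larva (level 2); other prey at levels: Snail 2 → level 3.

Trophic level 3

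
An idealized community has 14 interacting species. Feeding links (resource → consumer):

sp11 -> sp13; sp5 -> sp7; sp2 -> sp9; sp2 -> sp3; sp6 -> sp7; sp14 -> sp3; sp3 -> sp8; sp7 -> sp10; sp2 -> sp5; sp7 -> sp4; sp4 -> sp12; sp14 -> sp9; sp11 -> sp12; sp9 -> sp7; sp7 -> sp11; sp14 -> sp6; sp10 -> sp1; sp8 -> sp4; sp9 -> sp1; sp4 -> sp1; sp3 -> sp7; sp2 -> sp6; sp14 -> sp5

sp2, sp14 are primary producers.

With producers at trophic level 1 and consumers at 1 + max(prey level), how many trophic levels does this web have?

Producers (level 1): sp2, sp14.
sp2 → sp6 → sp7 → sp11 → sp13 gives sp13 level 5.
No species has a prey at level 5, so no species reaches level 6.

5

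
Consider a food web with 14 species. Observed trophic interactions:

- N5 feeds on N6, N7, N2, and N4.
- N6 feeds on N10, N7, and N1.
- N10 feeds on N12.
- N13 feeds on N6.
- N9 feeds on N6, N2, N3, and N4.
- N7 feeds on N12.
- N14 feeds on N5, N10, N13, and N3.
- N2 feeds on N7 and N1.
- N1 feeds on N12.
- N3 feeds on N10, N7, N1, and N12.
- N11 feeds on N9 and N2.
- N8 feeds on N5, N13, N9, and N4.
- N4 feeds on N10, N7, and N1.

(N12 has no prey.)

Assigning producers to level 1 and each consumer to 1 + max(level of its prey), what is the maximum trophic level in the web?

Producers (level 1): N12.
N12 → N10 → N6 → N9 → N11 gives N11 level 5.
No species has a prey at level 5, so no species reaches level 6.

5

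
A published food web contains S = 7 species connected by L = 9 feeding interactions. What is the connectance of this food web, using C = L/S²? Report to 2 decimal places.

The web has S = 7 species and L = 9 feeding links.
C = L / S² = 9 / 49 = 0.1837 ≈ 0.18.

C = 0.18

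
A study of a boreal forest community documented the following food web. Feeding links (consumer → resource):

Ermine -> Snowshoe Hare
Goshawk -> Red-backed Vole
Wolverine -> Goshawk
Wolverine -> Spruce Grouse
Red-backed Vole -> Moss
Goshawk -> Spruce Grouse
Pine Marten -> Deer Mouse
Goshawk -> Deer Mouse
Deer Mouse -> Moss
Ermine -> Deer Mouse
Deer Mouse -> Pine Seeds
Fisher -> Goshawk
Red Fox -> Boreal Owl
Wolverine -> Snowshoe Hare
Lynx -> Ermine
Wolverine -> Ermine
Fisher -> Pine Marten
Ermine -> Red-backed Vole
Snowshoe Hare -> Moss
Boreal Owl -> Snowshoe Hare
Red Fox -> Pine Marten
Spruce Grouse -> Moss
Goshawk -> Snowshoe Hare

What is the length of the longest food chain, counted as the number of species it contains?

4 species

One longest chain: Moss → Deer Mouse → Goshawk → Fisher.
It has 4 species and 3 links.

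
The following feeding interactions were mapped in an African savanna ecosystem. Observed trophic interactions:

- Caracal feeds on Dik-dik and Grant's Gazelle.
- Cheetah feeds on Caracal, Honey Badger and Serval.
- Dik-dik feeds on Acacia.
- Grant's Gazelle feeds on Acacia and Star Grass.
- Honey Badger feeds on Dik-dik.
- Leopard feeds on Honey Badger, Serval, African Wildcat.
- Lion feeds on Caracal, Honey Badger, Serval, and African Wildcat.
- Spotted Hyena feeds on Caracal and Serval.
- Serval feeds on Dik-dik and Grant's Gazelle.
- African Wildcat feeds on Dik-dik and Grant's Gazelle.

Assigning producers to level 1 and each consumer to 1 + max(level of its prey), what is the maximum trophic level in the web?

4

Producers (level 1): Star Grass, Acacia.
Star Grass → Grant's Gazelle → Caracal → Lion gives Lion level 4.
No species has a prey at level 4, so no species reaches level 5.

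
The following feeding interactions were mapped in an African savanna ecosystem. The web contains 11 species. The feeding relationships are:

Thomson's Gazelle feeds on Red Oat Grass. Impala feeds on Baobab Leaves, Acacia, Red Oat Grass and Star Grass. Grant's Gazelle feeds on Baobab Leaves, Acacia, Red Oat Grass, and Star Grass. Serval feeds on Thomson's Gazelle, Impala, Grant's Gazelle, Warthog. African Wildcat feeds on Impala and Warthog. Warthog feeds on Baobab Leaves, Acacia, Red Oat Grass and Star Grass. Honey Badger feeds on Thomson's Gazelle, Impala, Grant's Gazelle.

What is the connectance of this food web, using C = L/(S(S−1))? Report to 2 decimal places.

The web has S = 11 species and L = 22 feeding links.
C = L / (S(S−1)) = 22 / 110 = 0.2000 ≈ 0.20.

C = 0.20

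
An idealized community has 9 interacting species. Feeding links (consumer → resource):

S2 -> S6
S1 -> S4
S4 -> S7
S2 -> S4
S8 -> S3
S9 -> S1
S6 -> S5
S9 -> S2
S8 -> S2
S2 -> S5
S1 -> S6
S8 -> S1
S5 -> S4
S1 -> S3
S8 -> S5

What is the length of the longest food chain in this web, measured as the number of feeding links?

5 links

One longest chain: S7 → S4 → S5 → S6 → S1 → S9.
It has 6 species and 5 links.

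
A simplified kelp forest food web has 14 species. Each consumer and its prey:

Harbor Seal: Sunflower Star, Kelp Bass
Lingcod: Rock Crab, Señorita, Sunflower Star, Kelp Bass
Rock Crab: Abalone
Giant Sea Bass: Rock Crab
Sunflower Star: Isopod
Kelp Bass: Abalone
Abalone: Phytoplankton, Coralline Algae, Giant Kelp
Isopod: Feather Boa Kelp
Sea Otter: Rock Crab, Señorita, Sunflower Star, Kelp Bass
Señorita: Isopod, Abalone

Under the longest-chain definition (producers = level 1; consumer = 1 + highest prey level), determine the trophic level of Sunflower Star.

Feather Boa Kelp is a producer → level 1.
Isopod eats Feather Boa Kelp → level 2.
Sunflower Star eats Isopod → level 3.

Trophic level 3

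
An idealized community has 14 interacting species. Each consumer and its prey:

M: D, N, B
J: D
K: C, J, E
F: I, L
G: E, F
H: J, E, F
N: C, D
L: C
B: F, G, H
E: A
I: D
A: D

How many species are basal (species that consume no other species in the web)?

Basal species (no prey listed): C, D.
Count: 2.

2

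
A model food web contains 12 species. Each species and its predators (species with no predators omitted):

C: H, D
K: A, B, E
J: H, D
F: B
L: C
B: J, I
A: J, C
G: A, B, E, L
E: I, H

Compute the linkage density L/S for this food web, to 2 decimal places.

There are L = 19 links among S = 12 species.
L/S = 19/12 = 1.5833 ≈ 1.58.

L/S = 1.58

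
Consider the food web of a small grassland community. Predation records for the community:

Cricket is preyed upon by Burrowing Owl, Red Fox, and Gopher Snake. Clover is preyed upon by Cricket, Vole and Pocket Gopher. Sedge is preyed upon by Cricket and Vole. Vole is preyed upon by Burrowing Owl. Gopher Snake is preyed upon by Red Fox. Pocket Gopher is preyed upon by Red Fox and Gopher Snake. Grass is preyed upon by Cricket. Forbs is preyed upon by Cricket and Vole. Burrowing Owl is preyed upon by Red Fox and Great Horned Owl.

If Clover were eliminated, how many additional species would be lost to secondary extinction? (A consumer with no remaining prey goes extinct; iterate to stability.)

1

Remove Clover.
Round 1: Pocket Gopher (all prey gone) → extinct.
No further losses. Total secondary extinctions: 1.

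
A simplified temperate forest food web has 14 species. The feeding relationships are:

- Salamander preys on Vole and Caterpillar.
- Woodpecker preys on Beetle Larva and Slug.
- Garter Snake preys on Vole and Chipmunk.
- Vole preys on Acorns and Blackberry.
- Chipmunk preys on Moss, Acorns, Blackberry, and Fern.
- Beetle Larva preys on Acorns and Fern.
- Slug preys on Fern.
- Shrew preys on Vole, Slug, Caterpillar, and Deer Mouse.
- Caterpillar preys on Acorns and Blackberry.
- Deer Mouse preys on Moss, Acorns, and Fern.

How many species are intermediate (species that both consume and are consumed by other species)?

6

Intermediate species (has both prey and predators): Vole, Beetle Larva, Deer Mouse, Caterpillar, Slug, Chipmunk.
Count: 6.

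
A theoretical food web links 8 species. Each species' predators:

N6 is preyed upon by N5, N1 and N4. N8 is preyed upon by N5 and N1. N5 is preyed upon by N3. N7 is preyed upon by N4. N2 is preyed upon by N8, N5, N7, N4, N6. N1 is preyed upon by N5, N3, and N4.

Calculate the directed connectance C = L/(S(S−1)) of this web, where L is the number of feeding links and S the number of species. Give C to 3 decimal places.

C = 0.268

The web has S = 8 species and L = 15 feeding links.
C = L / (S(S−1)) = 15 / 56 = 0.2679 ≈ 0.268.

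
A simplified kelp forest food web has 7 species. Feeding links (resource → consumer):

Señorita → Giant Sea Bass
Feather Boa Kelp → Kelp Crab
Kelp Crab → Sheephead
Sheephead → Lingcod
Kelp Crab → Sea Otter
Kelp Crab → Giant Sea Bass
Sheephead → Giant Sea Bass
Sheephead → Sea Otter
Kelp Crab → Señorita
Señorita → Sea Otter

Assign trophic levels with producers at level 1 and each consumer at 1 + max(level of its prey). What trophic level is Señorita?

Trophic level 3

Feather Boa Kelp is a producer → level 1.
Kelp Crab eats Feather Boa Kelp → level 2.
Señorita eats Kelp Crab → level 3.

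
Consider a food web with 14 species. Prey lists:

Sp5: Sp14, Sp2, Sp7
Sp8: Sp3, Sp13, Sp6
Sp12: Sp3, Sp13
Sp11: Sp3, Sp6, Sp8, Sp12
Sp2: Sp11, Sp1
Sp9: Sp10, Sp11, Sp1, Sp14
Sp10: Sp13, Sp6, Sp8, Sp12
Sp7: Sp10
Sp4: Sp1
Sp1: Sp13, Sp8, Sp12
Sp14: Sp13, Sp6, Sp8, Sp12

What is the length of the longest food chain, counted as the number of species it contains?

One longest chain: Sp3 → Sp8 → Sp11 → Sp2 → Sp5.
It has 5 species and 4 links.

5 species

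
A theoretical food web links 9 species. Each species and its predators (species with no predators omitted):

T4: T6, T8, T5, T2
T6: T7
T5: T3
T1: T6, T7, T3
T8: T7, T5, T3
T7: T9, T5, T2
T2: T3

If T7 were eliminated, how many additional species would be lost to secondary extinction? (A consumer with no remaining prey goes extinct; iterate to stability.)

1

Remove T7.
Round 1: T9 (all prey gone) → extinct.
No further losses. Total secondary extinctions: 1.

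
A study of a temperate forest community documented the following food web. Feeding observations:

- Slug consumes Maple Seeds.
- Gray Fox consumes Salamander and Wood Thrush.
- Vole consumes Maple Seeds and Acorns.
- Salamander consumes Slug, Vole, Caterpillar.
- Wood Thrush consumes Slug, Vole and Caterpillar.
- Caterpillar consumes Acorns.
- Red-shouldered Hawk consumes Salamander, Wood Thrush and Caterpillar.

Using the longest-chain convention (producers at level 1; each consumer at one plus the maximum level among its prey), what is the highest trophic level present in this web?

4

Producers (level 1): Acorns, Maple Seeds.
Maple Seeds → Slug → Wood Thrush → Gray Fox gives Gray Fox level 4.
No species has a prey at level 4, so no species reaches level 5.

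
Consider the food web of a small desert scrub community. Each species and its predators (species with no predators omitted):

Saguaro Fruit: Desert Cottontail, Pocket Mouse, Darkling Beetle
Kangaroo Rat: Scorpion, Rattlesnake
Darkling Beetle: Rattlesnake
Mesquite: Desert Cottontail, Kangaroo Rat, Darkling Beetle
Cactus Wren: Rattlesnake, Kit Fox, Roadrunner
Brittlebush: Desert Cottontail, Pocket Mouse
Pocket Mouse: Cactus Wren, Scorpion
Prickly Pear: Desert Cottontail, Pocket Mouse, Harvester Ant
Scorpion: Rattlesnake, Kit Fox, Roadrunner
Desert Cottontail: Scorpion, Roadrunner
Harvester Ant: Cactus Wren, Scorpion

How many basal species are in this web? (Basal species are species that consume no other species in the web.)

4

Basal species (no prey listed): Prickly Pear, Brittlebush, Mesquite, Saguaro Fruit.
Count: 4.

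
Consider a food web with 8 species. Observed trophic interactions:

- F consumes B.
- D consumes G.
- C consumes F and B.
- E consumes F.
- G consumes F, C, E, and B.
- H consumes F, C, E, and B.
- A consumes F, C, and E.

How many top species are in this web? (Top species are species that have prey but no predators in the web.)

Top species (has prey, but nothing eats it): A, H, D.
Count: 3.

3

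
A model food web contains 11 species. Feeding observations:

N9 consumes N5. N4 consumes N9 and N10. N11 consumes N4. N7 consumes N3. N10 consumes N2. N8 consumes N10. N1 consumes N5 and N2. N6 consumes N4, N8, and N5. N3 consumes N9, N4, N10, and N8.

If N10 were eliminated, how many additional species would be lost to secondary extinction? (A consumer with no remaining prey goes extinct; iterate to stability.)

Remove N10.
Round 1: N8 (all prey gone) → extinct.
No further losses. Total secondary extinctions: 1.

1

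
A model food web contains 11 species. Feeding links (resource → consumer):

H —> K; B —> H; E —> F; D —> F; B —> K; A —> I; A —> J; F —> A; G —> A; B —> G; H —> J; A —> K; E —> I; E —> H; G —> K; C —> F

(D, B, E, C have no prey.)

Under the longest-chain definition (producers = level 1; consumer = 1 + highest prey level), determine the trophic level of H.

B is a producer → level 1.
H eats B (level 1); other prey at levels: E 1 → level 2.

Trophic level 2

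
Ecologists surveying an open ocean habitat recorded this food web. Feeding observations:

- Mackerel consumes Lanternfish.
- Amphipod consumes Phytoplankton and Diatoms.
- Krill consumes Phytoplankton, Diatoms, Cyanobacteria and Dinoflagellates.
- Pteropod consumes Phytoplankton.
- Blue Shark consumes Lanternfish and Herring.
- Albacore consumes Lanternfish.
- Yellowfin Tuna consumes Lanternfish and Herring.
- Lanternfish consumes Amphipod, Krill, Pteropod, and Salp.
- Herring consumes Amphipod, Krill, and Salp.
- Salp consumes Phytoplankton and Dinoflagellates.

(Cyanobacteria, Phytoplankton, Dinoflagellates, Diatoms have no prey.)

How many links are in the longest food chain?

3 links

One longest chain: Phytoplankton → Pteropod → Lanternfish → Yellowfin Tuna.
It has 4 species and 3 links.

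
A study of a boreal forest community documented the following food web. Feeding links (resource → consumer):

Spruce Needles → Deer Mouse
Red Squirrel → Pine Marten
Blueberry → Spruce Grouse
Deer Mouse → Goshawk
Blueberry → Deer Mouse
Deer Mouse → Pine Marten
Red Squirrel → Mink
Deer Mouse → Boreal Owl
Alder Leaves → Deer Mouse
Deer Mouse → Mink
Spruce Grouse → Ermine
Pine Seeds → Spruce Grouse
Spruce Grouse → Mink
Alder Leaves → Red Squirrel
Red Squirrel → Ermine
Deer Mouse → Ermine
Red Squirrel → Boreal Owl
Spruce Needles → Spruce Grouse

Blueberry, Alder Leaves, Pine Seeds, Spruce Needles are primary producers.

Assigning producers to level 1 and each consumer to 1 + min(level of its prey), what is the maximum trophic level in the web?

3

Producers (level 1): Blueberry, Alder Leaves, Pine Seeds, Spruce Needles.
Following each consumer down to its lowest-level prey: Alder Leaves → Red Squirrel → Mink (levels 1 through 3).
All prey of Mink (Red Squirrel 2, Spruce Grouse 2, Deer Mouse 2) are at level 2 or above, so Mink is at level 1 + 2 = 3.
Every consumer has at least one prey at level 2 or below, so none exceeds level 3.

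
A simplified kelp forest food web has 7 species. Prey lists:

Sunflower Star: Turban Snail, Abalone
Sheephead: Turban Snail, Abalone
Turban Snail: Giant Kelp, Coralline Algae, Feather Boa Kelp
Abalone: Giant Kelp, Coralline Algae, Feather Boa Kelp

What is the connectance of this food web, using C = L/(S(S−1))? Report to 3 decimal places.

The web has S = 7 species and L = 10 feeding links.
C = L / (S(S−1)) = 10 / 42 = 0.2381 ≈ 0.238.

C = 0.238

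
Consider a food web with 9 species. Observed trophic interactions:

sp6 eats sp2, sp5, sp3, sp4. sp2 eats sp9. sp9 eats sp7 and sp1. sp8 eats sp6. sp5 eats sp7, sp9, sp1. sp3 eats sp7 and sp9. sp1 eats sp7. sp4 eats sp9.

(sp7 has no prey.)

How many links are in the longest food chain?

5 links

One longest chain: sp7 → sp1 → sp9 → sp5 → sp6 → sp8.
It has 6 species and 5 links.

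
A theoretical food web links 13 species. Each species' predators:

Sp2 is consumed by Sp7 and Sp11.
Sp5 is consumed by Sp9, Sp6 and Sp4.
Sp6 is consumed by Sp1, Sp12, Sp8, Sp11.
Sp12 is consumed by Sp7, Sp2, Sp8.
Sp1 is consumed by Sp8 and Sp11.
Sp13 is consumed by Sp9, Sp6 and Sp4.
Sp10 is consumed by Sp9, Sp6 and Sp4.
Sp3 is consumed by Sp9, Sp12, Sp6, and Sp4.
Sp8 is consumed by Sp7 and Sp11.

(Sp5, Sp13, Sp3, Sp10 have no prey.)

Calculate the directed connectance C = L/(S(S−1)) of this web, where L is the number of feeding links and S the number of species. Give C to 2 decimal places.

C = 0.17

The web has S = 13 species and L = 26 feeding links.
C = L / (S(S−1)) = 26 / 156 = 0.1667 ≈ 0.17.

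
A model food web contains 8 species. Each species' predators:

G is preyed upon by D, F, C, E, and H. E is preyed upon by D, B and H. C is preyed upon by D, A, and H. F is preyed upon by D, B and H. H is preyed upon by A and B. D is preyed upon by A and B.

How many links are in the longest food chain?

3 links

One longest chain: G → E → H → A.
It has 4 species and 3 links.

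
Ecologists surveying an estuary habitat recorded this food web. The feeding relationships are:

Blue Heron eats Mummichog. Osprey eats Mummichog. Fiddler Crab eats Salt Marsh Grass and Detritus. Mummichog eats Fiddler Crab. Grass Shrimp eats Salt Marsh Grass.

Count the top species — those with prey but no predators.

Top species (has prey, but nothing eats it): Grass Shrimp, Osprey, Blue Heron.
Count: 3.

3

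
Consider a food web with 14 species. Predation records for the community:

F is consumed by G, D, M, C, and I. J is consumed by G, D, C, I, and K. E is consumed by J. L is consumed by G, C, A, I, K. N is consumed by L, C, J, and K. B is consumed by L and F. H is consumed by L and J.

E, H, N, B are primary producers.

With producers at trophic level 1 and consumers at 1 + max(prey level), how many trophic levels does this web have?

Producers (level 1): E, H, N, B.
B → F → C gives C level 3.
No species has a prey at level 3, so no species reaches level 4.

3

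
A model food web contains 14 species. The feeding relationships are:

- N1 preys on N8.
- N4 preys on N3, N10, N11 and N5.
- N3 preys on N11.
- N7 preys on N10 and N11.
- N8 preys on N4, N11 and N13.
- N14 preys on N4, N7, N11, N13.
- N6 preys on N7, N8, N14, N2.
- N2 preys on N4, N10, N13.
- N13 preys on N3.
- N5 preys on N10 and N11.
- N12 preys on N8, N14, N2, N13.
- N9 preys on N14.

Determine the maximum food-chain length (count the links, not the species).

4 links

One longest chain: N11 → N3 → N13 → N8 → N1.
It has 5 species and 4 links.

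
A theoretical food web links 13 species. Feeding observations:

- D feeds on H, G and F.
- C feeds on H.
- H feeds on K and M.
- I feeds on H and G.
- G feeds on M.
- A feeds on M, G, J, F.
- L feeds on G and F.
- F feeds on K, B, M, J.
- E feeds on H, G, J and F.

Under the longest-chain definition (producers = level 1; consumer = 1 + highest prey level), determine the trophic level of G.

M is a producer → level 1.
G eats M → level 2.

Trophic level 2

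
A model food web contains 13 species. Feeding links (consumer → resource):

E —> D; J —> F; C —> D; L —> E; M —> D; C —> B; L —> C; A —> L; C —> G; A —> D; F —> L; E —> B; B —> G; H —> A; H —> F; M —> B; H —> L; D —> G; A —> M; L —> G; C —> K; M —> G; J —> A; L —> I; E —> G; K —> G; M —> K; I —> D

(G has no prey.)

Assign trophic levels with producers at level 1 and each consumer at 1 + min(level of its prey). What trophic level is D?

Trophic level 2

G is a producer → level 1.
D eats G → level 2.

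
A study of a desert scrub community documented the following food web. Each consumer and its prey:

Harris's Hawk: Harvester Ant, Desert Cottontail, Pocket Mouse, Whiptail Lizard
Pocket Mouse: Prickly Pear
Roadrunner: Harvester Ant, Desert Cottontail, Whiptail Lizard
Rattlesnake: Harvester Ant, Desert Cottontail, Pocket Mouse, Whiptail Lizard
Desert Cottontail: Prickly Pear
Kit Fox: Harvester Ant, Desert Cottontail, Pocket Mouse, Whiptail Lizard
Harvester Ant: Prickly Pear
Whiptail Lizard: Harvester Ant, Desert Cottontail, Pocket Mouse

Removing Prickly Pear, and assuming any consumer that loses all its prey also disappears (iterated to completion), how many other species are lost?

8

Remove Prickly Pear.
Round 1: Harvester Ant (all prey gone), Desert Cottontail (all prey gone), Pocket Mouse (all prey gone) → extinct.
Round 2: Whiptail Lizard (all prey gone) → extinct.
Round 3: Rattlesnake (all prey gone), Kit Fox (all prey gone), Harris's Hawk (all prey gone), Roadrunner (all prey gone) → extinct.
No further losses. Total secondary extinctions: 8.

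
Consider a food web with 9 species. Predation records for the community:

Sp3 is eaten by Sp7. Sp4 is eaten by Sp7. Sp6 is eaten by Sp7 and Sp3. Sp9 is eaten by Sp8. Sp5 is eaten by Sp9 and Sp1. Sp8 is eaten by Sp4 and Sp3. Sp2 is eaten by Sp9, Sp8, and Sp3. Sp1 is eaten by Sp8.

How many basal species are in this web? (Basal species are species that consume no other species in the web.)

Basal species (no prey listed): Sp6, Sp5, Sp2.
Count: 3.

3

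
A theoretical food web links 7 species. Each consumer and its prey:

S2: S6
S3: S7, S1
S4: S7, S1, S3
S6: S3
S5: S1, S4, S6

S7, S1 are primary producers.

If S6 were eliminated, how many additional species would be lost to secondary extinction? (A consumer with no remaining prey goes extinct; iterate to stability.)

1

Remove S6.
Round 1: S2 (all prey gone) → extinct.
No further losses. Total secondary extinctions: 1.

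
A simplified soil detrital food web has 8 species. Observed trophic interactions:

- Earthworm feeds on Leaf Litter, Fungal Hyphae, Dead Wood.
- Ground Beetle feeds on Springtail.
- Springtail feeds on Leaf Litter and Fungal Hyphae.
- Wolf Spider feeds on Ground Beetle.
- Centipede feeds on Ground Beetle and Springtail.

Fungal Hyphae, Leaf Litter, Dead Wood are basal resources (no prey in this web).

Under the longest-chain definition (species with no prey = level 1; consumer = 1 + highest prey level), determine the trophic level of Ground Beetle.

Fungal Hyphae has no prey (basal) → level 1.
Springtail eats Fungal Hyphae (level 1); other prey at levels: Leaf Litter 1 → level 2.
Ground Beetle eats Springtail → level 3.

Trophic level 3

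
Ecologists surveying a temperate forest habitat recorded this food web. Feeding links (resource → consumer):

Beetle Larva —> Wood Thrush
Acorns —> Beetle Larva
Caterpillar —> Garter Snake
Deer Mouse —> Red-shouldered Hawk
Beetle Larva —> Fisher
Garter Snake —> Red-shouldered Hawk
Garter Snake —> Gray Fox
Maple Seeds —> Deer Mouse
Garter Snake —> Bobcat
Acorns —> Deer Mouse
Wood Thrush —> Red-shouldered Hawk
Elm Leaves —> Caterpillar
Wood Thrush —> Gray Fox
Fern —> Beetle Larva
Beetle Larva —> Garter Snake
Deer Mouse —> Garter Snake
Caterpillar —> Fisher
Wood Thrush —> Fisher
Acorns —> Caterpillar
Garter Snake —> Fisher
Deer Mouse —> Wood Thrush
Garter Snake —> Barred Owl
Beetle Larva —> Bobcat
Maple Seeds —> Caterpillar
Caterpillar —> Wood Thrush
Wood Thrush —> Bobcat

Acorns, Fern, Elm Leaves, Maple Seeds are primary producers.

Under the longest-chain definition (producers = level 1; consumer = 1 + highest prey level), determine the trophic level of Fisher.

Trophic level 4

Acorns is a producer → level 1.
Caterpillar eats Acorns (level 1); other prey at levels: Elm Leaves 1, Maple Seeds 1 → level 2.
Garter Snake eats Caterpillar (level 2); other prey at levels: Beetle Larva 2, Deer Mouse 2 → level 3.
Fisher eats Garter Snake (level 3); other prey at levels: Caterpillar 2, Beetle Larva 2, Wood Thrush 3 → level 4.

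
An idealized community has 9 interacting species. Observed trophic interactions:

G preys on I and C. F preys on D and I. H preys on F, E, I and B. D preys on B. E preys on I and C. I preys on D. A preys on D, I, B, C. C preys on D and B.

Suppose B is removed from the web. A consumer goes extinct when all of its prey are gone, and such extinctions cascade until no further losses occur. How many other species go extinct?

Remove B.
Round 1: D (all prey gone) → extinct.
Round 2: I (all prey gone), C (all prey gone) → extinct.
Round 3: E (all prey gone), F (all prey gone), A (all prey gone), G (all prey gone) → extinct.
Round 4: H (all prey gone) → extinct.
No further losses. Total secondary extinctions: 8.

8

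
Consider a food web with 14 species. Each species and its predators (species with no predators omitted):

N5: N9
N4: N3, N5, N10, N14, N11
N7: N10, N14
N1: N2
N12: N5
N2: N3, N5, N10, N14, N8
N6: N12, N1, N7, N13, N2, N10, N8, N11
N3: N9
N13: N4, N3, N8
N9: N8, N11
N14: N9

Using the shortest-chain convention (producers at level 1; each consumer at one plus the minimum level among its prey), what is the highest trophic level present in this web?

4

Producers (level 1): N6.
Following each consumer down to its lowest-level prey: N6 → N12 → N5 → N9 (levels 1 through 4).
All prey of N9 (N5 3, N14 3, N3 3) are at level 3 or above, so N9 is at level 1 + 3 = 4.
Every consumer has at least one prey at level 3 or below, so none exceeds level 4.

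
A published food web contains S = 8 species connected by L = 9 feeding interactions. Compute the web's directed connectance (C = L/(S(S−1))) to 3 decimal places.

C = 0.161

The web has S = 8 species and L = 9 feeding links.
C = L / (S(S−1)) = 9 / 56 = 0.1607 ≈ 0.161.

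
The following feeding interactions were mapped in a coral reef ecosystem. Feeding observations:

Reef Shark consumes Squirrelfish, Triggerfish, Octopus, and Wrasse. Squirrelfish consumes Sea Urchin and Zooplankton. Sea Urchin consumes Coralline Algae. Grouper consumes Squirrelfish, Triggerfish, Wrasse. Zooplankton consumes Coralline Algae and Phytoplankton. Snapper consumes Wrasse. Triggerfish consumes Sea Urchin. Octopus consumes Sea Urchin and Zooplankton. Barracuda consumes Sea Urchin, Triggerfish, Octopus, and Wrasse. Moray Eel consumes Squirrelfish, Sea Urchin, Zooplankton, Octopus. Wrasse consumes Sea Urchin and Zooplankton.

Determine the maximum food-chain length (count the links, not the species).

3 links

One longest chain: Coralline Algae → Zooplankton → Octopus → Reef Shark.
It has 4 species and 3 links.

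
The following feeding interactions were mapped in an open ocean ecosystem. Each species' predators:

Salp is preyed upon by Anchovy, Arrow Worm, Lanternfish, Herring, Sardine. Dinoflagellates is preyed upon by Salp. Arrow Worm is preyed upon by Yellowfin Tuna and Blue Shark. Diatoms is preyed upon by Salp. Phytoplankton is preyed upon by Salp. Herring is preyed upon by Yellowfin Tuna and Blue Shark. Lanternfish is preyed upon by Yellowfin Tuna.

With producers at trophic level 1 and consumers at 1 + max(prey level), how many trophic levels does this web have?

4

Producers (level 1): Dinoflagellates, Diatoms, Phytoplankton.
Dinoflagellates → Salp → Arrow Worm → Blue Shark gives Blue Shark level 4.
No species has a prey at level 4, so no species reaches level 5.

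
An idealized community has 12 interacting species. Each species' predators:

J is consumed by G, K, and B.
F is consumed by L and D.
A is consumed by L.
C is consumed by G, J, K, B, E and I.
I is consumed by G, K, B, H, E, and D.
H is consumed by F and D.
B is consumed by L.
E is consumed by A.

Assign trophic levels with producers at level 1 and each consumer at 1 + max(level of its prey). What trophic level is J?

C is a producer → level 1.
J eats C → level 2.

Trophic level 2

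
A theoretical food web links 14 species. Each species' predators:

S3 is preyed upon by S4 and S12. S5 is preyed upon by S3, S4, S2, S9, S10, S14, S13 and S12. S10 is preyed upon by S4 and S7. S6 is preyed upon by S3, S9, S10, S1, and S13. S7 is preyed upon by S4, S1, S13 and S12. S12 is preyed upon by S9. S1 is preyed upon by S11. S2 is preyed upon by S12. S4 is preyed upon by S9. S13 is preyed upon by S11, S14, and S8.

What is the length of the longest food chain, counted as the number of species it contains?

5 species

One longest chain: S6 → S10 → S7 → S1 → S11.
It has 5 species and 4 links.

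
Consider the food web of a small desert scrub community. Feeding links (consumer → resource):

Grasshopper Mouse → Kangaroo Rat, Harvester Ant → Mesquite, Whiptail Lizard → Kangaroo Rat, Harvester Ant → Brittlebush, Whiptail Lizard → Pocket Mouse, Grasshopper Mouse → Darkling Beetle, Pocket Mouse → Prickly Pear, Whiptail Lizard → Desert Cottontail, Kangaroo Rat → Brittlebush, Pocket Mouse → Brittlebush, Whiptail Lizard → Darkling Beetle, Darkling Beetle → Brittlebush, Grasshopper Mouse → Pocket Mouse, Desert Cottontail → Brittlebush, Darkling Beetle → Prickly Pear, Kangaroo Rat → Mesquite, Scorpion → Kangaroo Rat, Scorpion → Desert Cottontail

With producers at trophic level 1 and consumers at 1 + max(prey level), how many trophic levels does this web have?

3

Producers (level 1): Brittlebush, Prickly Pear, Mesquite.
Brittlebush → Pocket Mouse → Whiptail Lizard gives Whiptail Lizard level 3.
No species has a prey at level 3, so no species reaches level 4.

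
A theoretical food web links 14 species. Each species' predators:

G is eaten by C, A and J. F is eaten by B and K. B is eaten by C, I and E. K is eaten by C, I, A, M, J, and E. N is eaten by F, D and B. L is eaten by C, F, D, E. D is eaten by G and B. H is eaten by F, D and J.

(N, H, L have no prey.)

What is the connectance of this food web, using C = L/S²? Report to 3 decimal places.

C = 0.133

The web has S = 14 species and L = 26 feeding links.
C = L / S² = 26 / 196 = 0.1327 ≈ 0.133.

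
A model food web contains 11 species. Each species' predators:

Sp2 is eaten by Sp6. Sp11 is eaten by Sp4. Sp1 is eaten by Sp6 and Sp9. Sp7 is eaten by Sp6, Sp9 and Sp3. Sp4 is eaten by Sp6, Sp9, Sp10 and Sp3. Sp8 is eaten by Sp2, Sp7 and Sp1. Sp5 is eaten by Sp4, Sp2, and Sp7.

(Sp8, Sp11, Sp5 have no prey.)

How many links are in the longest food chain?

2 links

One longest chain: Sp11 → Sp4 → Sp3.
It has 3 species and 2 links.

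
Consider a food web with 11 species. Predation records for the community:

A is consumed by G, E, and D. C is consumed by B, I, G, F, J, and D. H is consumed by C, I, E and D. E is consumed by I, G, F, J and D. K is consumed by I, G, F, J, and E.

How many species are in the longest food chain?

One longest chain: H → C → B.
It has 3 species and 2 links.

3 species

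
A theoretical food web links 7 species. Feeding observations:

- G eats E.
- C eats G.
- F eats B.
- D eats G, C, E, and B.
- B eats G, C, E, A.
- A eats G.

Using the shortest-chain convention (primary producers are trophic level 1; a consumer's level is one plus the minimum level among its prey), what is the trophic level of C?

E is a producer → level 1.
G eats E → level 2.
C eats G → level 3.
No prey of C is below level 2, so 3 is the minimum.

Trophic level 3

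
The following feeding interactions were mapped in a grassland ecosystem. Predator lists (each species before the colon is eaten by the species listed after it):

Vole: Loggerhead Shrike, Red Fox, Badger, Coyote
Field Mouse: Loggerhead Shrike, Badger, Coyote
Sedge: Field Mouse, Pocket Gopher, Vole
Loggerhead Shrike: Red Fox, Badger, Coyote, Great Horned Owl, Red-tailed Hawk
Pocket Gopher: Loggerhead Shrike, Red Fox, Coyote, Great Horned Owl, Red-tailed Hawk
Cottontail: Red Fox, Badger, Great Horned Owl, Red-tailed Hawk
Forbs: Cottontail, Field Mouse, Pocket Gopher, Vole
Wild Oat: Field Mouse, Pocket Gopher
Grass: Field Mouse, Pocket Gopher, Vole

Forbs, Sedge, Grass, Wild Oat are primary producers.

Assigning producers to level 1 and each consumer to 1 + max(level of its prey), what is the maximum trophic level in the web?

Producers (level 1): Forbs, Sedge, Grass, Wild Oat.
Forbs → Field Mouse → Loggerhead Shrike → Badger gives Badger level 4.
No species has a prey at level 4, so no species reaches level 5.

4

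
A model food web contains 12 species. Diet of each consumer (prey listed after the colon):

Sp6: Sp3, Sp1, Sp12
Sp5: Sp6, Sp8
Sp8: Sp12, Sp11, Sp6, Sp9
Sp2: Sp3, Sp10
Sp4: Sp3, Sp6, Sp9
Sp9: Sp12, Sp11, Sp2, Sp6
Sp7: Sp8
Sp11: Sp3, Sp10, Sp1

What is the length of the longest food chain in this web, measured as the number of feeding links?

One longest chain: Sp3 → Sp11 → Sp9 → Sp8 → Sp7.
It has 5 species and 4 links.

4 links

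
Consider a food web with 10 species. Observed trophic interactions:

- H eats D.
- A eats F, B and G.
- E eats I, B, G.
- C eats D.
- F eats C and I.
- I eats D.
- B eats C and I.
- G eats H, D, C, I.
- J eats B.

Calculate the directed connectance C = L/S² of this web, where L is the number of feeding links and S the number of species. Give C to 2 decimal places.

The web has S = 10 species and L = 18 feeding links.
C = L / S² = 18 / 100 = 0.1800 ≈ 0.18.

C = 0.18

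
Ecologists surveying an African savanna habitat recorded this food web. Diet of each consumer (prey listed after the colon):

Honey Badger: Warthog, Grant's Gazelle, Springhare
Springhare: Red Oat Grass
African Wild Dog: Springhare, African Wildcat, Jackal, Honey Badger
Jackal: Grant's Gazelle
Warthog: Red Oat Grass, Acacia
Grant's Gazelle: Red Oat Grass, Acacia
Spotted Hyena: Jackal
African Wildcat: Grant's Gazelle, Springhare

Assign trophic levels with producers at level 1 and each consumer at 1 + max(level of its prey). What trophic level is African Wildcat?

Red Oat Grass is a producer → level 1.
Grant's Gazelle eats Red Oat Grass (level 1); other prey at levels: Acacia 1 → level 2.
African Wildcat eats Grant's Gazelle (level 2); other prey at levels: Springhare 2 → level 3.

Trophic level 3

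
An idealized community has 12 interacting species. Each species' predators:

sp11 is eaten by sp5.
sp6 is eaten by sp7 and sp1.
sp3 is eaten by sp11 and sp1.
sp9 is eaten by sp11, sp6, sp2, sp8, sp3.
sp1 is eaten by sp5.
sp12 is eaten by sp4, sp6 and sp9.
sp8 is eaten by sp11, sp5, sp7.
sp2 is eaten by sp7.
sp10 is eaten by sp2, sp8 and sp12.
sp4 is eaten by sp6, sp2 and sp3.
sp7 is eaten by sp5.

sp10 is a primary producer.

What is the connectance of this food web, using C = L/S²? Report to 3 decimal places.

The web has S = 12 species and L = 25 feeding links.
C = L / S² = 25 / 144 = 0.1736 ≈ 0.174.

C = 0.174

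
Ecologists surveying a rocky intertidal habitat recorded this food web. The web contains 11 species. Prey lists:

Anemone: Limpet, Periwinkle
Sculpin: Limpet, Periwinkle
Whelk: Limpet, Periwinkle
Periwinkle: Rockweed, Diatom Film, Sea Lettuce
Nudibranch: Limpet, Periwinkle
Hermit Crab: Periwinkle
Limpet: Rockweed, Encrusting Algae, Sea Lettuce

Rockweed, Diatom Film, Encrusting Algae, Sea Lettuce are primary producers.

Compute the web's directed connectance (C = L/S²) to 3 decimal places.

C = 0.124

The web has S = 11 species and L = 15 feeding links.
C = L / S² = 15 / 121 = 0.1240 ≈ 0.124.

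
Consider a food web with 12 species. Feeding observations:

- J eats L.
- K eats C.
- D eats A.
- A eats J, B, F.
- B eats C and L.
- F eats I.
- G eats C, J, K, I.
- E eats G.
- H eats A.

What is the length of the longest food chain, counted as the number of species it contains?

One longest chain: L → J → A → D.
It has 4 species and 3 links.

4 species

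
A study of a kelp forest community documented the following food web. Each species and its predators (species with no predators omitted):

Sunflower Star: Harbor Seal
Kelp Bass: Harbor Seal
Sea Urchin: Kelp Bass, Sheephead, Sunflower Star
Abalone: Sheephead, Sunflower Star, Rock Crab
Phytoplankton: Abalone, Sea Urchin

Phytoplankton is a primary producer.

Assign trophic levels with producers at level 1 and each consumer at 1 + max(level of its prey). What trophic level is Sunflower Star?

Trophic level 3

Phytoplankton is a producer → level 1.
Abalone eats Phytoplankton → level 2.
Sunflower Star eats Abalone (level 2); other prey at levels: Sea Urchin 2 → level 3.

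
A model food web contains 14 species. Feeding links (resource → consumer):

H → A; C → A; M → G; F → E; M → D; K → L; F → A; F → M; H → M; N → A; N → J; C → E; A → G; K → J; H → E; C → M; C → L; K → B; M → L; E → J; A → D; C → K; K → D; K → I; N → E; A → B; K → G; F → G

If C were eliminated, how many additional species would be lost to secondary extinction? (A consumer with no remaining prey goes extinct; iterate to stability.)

2

Remove C.
Round 1: K (all prey gone) → extinct.
Round 2: I (all prey gone) → extinct.
No further losses. Total secondary extinctions: 2.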